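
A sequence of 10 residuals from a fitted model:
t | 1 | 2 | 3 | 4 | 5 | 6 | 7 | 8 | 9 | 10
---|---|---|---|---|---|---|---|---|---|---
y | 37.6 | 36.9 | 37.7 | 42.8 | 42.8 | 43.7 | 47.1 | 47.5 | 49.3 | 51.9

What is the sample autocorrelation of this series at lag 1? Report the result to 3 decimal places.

Mean ȳ = (37.6 + 36.9 + 37.7 + 42.8 + 42.8 + 43.7 + 47.1 + 47.5 + 49.3 + 51.9)/10 = 43.7300
Numerator Σ_{t=1}^{9}(y_t−ȳ)(y_{t+1}−ȳ) = 168.6631
Denominator Σ(y_t−ȳ)² = 245.6610
r_1 = 168.6631 / 245.6610 = 0.687

0.687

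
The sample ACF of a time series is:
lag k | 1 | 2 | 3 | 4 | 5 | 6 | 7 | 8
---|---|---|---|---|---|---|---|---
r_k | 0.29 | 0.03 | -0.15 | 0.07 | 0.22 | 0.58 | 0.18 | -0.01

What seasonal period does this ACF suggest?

6

The largest autocorrelation is r_6 = 0.58; the remaining lags stay at or below 0.29. The elevated value at lag 1 (0.29), dropping to 0.03 at lag 2, reflects decaying short-term dependence rather than seasonality.
The dominant spike at lag 6 indicates a seasonal period of 6.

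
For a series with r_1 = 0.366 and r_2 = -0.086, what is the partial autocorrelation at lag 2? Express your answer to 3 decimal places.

-0.254

φ_{22} = (r_2 − r_1²) / (1 − r_1²)
r_1² = (0.366)² = 0.133956
Numerator = -0.086 − 0.1340 = -0.2200; denominator = 1 − 0.1340 = 0.8660
φ_{22} = -0.2200 / 0.8660 = -0.254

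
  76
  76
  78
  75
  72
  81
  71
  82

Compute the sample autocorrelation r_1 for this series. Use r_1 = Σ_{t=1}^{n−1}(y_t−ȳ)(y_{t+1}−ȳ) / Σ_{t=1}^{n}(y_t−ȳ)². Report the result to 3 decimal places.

Mean ȳ = (76 + 76 + 78 + 75 + 72 + 81 + 71 + 82)/8 = 76.3750
Σ(y_t−ȳ)(y_{t+1}−ȳ) = (0.1406) + (-0.6094) + (-2.2344) + (6.0156) + (-20.2344) + (-24.8594) + (-30.2344) = -72.0156
Denominator Σ(y_t−ȳ)² = 105.8750
r_1 = -72.0156 / 105.8750 = -0.680

-0.680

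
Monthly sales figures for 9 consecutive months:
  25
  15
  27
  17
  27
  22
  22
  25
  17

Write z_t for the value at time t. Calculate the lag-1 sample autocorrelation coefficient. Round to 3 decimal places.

Mean z̄ = (25 + 15 + 27 + 17 + 27 + 22 + 22 + 25 + 17)/9 = 21.8889
Numerator Σ_{t=1}^{8}(z_t−z̄)(z_{t+1}−z̄) = -120.9012
Denominator Σ(z_t−z̄)² = 166.8889
r_1 = -120.9012 / 166.8889 = -0.724

-0.724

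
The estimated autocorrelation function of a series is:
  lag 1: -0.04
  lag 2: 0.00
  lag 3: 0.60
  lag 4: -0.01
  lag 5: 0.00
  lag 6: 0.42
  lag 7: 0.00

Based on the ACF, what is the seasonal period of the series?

The largest autocorrelation is r_3 = 0.60, with a weaker echo at lag 6 (0.42); the remaining lags stay at or below 0.00.
The dominant spike at lag 3 indicates a seasonal period of 3.

3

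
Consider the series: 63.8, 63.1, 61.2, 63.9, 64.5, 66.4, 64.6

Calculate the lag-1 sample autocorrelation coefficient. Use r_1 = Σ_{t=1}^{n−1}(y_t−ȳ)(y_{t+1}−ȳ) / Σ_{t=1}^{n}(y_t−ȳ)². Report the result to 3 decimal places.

Mean ȳ = (63.8 + 63.1 + 61.2 + 63.9 + 64.5 + 66.4 + 64.6)/7 = 63.9286
Deviations from mean: -0.1286, -0.8286, -2.7286, -0.0286, 0.5714, 2.4714, 0.6714
Numerator Σ_{t=1}^{6}(y_t−ȳ)(y_{t+1}−ȳ) = 5.5006
Denominator Σ(y_t−ȳ)² = 15.0343
r_1 = 5.5006 / 15.0343 = 0.366

0.366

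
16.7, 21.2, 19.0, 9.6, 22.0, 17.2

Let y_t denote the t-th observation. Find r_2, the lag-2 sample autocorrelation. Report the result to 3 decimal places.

-0.207

Mean ȳ = (16.7 + 21.2 + 19.0 + 9.6 + 22.0 + 17.2)/6 = 17.6167
Deviations from mean: -0.9167, 3.5833, 1.3833, -8.0167, 4.3833, -0.4167
Numerator Σ_{t=1}^{4}(y_t−ȳ)(y_{t+2}−ȳ) = -20.5906
Denominator Σ(y_t−ȳ)² = 99.2483
r_2 = -20.5906 / 99.2483 = -0.207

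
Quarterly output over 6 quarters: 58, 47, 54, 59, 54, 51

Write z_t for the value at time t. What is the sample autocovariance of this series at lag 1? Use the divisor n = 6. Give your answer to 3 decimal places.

-4.727

Mean z̄ = (58 + 47 + 54 + 59 + 54 + 51)/6 = 53.8333
Deviations: 4.1667, -6.8333, 0.1667, 5.1667, 0.1667, -2.8333
Σ_{t=1}^{5}(z_t−z̄)(z_{t+1}−z̄) = -28.3611
γ_1 = -28.3611 / 6 = -4.727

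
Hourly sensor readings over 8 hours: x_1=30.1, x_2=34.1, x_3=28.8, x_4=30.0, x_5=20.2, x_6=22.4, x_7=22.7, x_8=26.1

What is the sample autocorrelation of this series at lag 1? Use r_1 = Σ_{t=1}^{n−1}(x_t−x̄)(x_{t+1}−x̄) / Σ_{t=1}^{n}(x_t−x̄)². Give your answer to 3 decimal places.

0.466

Mean x̄ = (30.1 + 34.1 + 28.8 + 30.0 + 20.2 + 22.4 + 22.7 + 26.1)/8 = 26.8000
Numerator Σ_{t=1}^{7}(x_t−x̄)(x_{t+1}−x̄) = 73.9200
Denominator Σ(x_t−x̄)² = 158.6400
r_1 = 73.9200 / 158.6400 = 0.466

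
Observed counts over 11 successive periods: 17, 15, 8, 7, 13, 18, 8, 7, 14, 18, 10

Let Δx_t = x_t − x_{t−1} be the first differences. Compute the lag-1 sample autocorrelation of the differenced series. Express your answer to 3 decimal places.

First differences Δx: -2, -7, -1, 6, 5, -10, -1, 7, 4, -8
Mean of differences = -0.7000
Numerator Σ(Δx_t−Δx̄)(Δx_{t+1}−Δx̄) = -4.3900
Denominator Σ(Δx_t−Δx̄)² = 340.1000
r_1(Δx) = -4.3900 / 340.1000 = -0.013

-0.013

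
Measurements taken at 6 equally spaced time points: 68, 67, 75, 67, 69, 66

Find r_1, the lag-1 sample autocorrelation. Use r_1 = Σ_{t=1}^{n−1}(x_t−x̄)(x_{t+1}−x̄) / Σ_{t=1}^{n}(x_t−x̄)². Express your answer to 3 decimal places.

Mean x̄ = (68 + 67 + 75 + 67 + 69 + 66)/6 = 68.6667
Deviations from mean: -0.6667, -1.6667, 6.3333, -1.6667, 0.3333, -2.6667
Σ(x_t−x̄)(x_{t+1}−x̄) = (1.1111) + (-10.5556) + (-10.5556) + (-0.5556) + (-0.8889) = -21.4444
Denominator Σ(x_t−x̄)² = 53.3333
r_1 = -21.4444 / 53.3333 = -0.402

-0.402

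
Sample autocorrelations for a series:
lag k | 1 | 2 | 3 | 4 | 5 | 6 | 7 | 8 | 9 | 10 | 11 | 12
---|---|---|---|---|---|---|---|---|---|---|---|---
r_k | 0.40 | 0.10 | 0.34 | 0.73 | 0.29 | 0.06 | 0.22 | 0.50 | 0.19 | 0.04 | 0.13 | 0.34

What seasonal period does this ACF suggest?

4

The largest autocorrelation is r_4 = 0.73, with a weaker echo at lag 8 (0.50); the remaining lags stay at or below 0.40. The elevated value at lag 1 (0.40), dropping to 0.10 at lag 2, reflects decaying short-term dependence rather than seasonality.
The dominant spike at lag 4 indicates a seasonal period of 4.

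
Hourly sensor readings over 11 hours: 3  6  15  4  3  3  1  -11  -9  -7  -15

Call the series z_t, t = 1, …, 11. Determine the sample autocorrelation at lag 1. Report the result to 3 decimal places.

0.580

Mean z̄ = (3 + 6 + 15 + 4 + 3 + 3 + 1 − 11 − 9 − 7 − 15)/11 = -0.6364
Numerator Σ_{t=1}^{10}(z_t−z̄)(z_{t+1}−z̄) = 450.7769
Denominator Σ(z_t−z̄)² = 776.5455
r_1 = 450.7769 / 776.5455 = 0.580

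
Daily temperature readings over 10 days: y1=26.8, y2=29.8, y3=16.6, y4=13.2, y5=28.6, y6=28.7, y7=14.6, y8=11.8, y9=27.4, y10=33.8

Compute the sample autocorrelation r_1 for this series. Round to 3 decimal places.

Mean ȳ = (26.8 + 29.8 + 16.6 + 13.2 + 28.6 + 28.7 + 14.6 + 11.8 + 27.4 + 33.8)/10 = 23.1300
Numerator Σ_{t=1}^{9}(y_t−ȳ)(y_{t+1}−ȳ) = 68.2321
Denominator Σ(y_t−ȳ)² = 593.3610
r_1 = 68.2321 / 593.3610 = 0.115

0.115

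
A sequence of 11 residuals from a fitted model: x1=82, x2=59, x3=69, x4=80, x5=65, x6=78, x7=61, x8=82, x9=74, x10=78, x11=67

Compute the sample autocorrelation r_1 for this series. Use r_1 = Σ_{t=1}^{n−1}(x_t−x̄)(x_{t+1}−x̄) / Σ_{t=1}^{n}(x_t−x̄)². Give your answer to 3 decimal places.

Mean x̄ = (82 + 59 + 69 + 80 + 65 + 78 + 61 + 82 + 74 + 78 + 67)/11 = 72.2727
Numerator Σ_{t=1}^{10}(x_t−x̄)(x_{t+1}−x̄) = -386.5289
Denominator Σ(x_t−x̄)² = 712.1818
r_1 = -386.5289 / 712.1818 = -0.543

-0.543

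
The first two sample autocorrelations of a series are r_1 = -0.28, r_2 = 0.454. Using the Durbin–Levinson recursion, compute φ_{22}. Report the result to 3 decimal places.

φ_{22} = (r_2 − r_1²) / (1 − r_1²)
r_1² = (-0.28)² = 0.0784
Numerator = 0.454 − 0.0784 = 0.3756; denominator = 1 − 0.0784 = 0.9216
φ_{22} = 0.3756 / 0.9216 = 0.408

0.408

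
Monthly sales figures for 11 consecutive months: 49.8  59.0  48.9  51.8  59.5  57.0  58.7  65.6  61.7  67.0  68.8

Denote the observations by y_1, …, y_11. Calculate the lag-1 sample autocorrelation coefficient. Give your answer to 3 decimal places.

0.406

Mean ȳ = (49.8 + 59.0 + 48.9 + 51.8 + 59.5 + 57.0 + 58.7 + 65.6 + 61.7 + 67.0 + 68.8)/11 = 58.8909
Numerator Σ_{t=1}^{10}(y_t−ȳ)(y_{t+1}−ȳ) = 184.3517
Denominator Σ(y_t−ȳ)² = 453.5891
r_1 = 184.3517 / 453.5891 = 0.406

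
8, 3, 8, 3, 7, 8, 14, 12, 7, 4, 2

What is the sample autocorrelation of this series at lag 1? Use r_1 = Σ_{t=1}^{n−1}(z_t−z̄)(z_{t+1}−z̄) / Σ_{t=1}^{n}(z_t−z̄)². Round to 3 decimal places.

Mean z̄ = (8 + 3 + 8 + 3 + 7 + 8 + 14 + 12 + 7 + 4 + 2)/11 = 6.9091
Numerator Σ_{t=1}^{10}(z_t−z̄)(z_{t+1}−z̄) = 45.2645
Denominator Σ(z_t−z̄)² = 142.9091
r_1 = 45.2645 / 142.9091 = 0.317

0.317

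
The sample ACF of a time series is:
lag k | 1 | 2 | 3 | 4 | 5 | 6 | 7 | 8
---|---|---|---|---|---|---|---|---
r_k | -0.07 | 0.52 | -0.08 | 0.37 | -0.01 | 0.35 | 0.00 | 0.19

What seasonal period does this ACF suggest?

2

The largest autocorrelation is r_2 = 0.52, with weaker echoes at lags 4 (0.37), 6 (0.35) and 8 (0.19); the remaining lags stay at or below 0.00.
The dominant spike at lag 2 indicates a seasonal period of 2.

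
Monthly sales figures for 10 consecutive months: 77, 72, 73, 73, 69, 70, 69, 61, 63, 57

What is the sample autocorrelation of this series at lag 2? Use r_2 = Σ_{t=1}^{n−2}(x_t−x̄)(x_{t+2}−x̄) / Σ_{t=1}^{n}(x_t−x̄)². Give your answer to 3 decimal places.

Mean x̄ = (77 + 72 + 73 + 73 + 69 + 70 + 69 + 61 + 63 + 57)/10 = 68.4000
Numerator Σ_{t=1}^{8}(x_t−x̄)(x_{t+2}−x̄) = 135.8800
Denominator Σ(x_t−x̄)² = 346.4000
r_2 = 135.8800 / 346.4000 = 0.392

0.392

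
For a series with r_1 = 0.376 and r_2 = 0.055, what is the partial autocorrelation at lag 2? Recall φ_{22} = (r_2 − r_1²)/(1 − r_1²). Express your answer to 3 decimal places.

φ_{22} = (r_2 − r_1²) / (1 − r_1²)
r_1² = (0.376)² = 0.141376
Numerator = 0.055 − 0.1414 = -0.0864; denominator = 1 − 0.1414 = 0.8586
φ_{22} = -0.0864 / 0.8586 = -0.101

-0.101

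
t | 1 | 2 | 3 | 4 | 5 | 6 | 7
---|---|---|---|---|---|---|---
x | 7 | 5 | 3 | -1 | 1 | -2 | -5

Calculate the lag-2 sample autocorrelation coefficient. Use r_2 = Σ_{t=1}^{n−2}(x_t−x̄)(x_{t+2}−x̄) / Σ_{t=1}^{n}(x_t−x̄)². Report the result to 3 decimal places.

0.095

Mean x̄ = (7 + 5 + 3 − 1 + 1 − 2 − 5)/7 = 1.1429
Numerator Σ_{t=1}^{5}(x_t−x̄)(x_{t+2}−x̄) = 9.9592
Denominator Σ(x_t−x̄)² = 104.8571
r_2 = 9.9592 / 104.8571 = 0.095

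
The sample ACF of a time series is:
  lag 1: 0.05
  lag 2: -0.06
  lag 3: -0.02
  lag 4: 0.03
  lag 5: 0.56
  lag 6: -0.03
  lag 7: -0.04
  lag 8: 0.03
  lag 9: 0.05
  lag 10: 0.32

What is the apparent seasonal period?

The largest autocorrelation is r_5 = 0.56, with a weaker echo at lag 10 (0.32); the remaining lags stay at or below 0.05.
The dominant spike at lag 5 indicates a seasonal period of 5.

5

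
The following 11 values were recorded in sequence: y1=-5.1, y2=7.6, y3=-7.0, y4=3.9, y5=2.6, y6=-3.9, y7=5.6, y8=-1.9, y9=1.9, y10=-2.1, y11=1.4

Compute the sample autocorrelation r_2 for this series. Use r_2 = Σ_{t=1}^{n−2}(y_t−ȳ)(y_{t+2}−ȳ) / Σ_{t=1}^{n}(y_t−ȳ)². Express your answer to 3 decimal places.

Mean ȳ = (-5.1 + 7.6 − 7.0 + 3.9 + 2.6 − 3.9 + 5.6 − 1.9 + 1.9 − 2.1 + 1.4)/11 = 0.2727
Numerator Σ_{t=1}^{9}(y_t−ȳ)(y_{t+2}−ȳ) = 70.7140
Denominator Σ(y_t−ȳ)² = 214.0818
r_2 = 70.7140 / 214.0818 = 0.330

0.330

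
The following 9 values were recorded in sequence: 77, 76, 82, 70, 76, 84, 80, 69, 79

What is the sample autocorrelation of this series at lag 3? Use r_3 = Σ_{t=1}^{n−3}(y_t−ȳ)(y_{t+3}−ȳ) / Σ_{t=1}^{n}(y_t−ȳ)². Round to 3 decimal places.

Mean ȳ = (77 + 76 + 82 + 70 + 76 + 84 + 80 + 69 + 79)/9 = 77.0000
Numerator Σ_{t=1}^{6}(y_t−ȳ)(y_{t+3}−ȳ) = 37.0000
Denominator Σ(y_t−ȳ)² = 202.0000
r_3 = 37.0000 / 202.0000 = 0.183

0.183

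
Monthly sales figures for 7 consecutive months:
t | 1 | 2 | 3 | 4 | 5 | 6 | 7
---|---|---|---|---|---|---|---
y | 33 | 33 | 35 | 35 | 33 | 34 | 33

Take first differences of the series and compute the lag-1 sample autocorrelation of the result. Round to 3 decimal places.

First differences Δy: 0, 2, 0, -2, 1, -1
Mean of differences = 0.0000
Numerator Σ(Δy_t−Δȳ)(Δy_{t+1}−Δȳ) = -3.0000
Denominator Σ(Δy_t−Δȳ)² = 10.0000
r_1(Δy) = -3.0000 / 10.0000 = -0.300

-0.300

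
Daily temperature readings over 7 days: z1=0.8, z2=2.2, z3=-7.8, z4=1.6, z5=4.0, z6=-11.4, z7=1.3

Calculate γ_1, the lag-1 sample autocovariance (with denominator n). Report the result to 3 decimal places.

-14.116

Mean z̄ = (0.8 + 2.2 − 7.8 + 1.6 + 4.0 − 11.4 + 1.3)/7 = -1.3286
Deviations: 2.1286, 3.5286, -6.4714, 2.9286, 5.3286, -10.0714, 2.6286
Σ_{t=1}^{6}(z_t−z̄)(z_{t+1}−z̄) = -98.8108
γ_1 = -98.8108 / 7 = -14.116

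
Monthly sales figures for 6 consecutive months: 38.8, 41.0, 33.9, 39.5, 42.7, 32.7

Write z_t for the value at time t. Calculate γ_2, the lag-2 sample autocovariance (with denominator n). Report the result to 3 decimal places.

-4.293

Mean z̄ = (38.8 + 41.0 + 33.9 + 39.5 + 42.7 + 32.7)/6 = 38.1000
Deviations: 0.7000, 2.9000, -4.2000, 1.4000, 4.6000, -5.4000
Σ_{t=1}^{4}(z_t−z̄)(z_{t+2}−z̄) = -25.7600
γ_2 = -25.7600 / 6 = -4.293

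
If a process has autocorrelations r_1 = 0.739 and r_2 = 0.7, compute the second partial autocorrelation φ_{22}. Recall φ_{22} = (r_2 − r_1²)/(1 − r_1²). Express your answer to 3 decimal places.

0.339

φ_{22} = (r_2 − r_1²) / (1 − r_1²)
r_1² = (0.739)² = 0.546121
Numerator = 0.7 − 0.5461 = 0.1539; denominator = 1 − 0.5461 = 0.4539
φ_{22} = 0.1539 / 0.4539 = 0.339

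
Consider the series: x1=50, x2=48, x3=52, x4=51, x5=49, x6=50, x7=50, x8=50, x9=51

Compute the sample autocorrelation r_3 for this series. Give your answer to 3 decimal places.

0.180

Mean x̄ = (50 + 48 + 52 + 51 + 49 + 50 + 50 + 50 + 51)/9 = 50.1111
Σ(x_t−x̄)(x_{t+3}−x̄) = (-0.0988) + (2.3457) + (-0.2099) + (-0.0988) + (0.1235) + (-0.0988) = 1.9630
Denominator Σ(x_t−x̄)² = 10.8889
r_3 = 1.9630 / 10.8889 = 0.180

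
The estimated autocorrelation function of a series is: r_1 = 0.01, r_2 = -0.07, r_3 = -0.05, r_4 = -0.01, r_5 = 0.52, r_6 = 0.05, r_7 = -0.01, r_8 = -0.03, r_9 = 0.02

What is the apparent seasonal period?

The largest autocorrelation is r_5 = 0.52; the remaining lags stay at or below 0.05.
The dominant spike at lag 5 indicates a seasonal period of 5.

5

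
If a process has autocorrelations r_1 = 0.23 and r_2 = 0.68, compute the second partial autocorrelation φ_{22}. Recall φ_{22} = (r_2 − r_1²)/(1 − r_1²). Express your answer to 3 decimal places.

φ_{22} = (r_2 − r_1²) / (1 − r_1²)
r_1² = (0.23)² = 0.0529
Numerator = 0.68 − 0.0529 = 0.6271; denominator = 1 − 0.0529 = 0.9471
φ_{22} = 0.6271 / 0.9471 = 0.662

0.662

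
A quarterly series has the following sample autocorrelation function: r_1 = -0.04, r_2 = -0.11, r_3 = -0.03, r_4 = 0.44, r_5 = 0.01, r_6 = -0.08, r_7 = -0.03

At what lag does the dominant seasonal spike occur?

4

The largest autocorrelation is r_4 = 0.44; the remaining lags stay at or below 0.01.
The dominant spike at lag 4 indicates a seasonal period of 4.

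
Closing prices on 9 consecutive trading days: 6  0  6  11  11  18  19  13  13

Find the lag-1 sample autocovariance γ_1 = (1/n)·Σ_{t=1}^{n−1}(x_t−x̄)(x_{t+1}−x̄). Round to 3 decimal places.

20.686

Mean x̄ = (6 + 0 + 6 + 11 + 11 + 18 + 19 + 13 + 13)/9 = 10.7778
Σ_{t=1}^{8}(x_t−x̄)(x_{t+1}−x̄) = 186.1728
γ_1 = 186.1728 / 9 = 20.686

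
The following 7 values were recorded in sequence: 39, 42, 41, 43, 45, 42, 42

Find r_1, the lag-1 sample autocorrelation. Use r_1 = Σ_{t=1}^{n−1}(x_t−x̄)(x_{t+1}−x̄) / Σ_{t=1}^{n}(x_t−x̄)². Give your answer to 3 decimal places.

Mean x̄ = (39 + 42 + 41 + 43 + 45 + 42 + 42)/7 = 42.0000
Deviations from mean: -3.0000, 0.0000, -1.0000, 1.0000, 3.0000, 0.0000, 0.0000
Σ(x_t−x̄)(x_{t+1}−x̄) = (0.0000) + (0.0000) + (-1.0000) + (3.0000) + (0.0000) + (0.0000) = 2.0000
Denominator Σ(x_t−x̄)² = 20.0000
r_1 = 2.0000 / 20.0000 = 0.100

0.100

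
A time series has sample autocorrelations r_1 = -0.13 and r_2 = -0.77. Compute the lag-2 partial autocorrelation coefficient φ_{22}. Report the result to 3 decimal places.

φ_{22} = (r_2 − r_1²) / (1 − r_1²)
r_1² = (-0.13)² = 0.0169
Numerator = -0.77 − 0.0169 = -0.7869; denominator = 1 − 0.0169 = 0.9831
φ_{22} = -0.7869 / 0.9831 = -0.800

-0.800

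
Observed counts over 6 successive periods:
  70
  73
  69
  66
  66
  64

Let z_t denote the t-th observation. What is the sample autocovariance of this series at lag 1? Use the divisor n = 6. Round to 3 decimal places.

Mean z̄ = (70 + 73 + 69 + 66 + 66 + 64)/6 = 68.0000
Deviations: 2.0000, 5.0000, 1.0000, -2.0000, -2.0000, -4.0000
Σ_{t=1}^{5}(z_t−z̄)(z_{t+1}−z̄) = 25.0000
γ_1 = 25.0000 / 6 = 4.167

4.167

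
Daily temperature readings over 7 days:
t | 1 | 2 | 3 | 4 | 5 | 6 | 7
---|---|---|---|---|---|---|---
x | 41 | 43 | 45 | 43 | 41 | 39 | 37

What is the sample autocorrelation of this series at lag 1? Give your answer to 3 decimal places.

0.511

Mean x̄ = (41 + 43 + 45 + 43 + 41 + 39 + 37)/7 = 41.2857
Deviations from mean: -0.2857, 1.7143, 3.7143, 1.7143, -0.2857, -2.2857, -4.2857
Numerator Σ_{t=1}^{6}(x_t−x̄)(x_{t+1}−x̄) = 22.2041
Denominator Σ(x_t−x̄)² = 43.4286
r_1 = 22.2041 / 43.4286 = 0.511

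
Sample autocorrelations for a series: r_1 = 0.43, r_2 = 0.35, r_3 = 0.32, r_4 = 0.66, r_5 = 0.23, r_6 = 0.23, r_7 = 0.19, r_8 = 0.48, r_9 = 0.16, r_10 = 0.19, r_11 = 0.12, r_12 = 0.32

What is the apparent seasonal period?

4

The largest autocorrelation is r_4 = 0.66, with a weaker echo at lag 8 (0.48); the remaining lags stay at or below 0.43. The elevated value at lag 1 (0.43), dropping to 0.35 at lag 2, reflects decaying short-term dependence rather than seasonality.
The dominant spike at lag 4 indicates a seasonal period of 4.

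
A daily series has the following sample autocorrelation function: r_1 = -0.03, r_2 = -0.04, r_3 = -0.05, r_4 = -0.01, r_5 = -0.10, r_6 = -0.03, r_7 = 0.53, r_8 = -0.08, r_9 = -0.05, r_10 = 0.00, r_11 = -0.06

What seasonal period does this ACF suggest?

7

The largest autocorrelation is r_7 = 0.53; the remaining lags stay at or below 0.00.
The dominant spike at lag 7 indicates a seasonal period of 7.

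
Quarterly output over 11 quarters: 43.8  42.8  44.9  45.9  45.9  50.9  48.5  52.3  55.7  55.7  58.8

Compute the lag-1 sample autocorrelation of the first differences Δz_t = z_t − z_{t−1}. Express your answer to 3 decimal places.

-0.593

First differences Δz: -1.0, 2.1, 1.0, 0.0, 5.0, -2.4, 3.8, 3.4, 0.0, 3.1
Mean of differences = 1.5000
Numerator Σ(Δz_t−Δz̄)(Δz_{t+1}−Δz̄) = -29.8000
Denominator Σ(Δz_t−Δz̄)² = 50.2800
r_1(Δz) = -29.8000 / 50.2800 = -0.593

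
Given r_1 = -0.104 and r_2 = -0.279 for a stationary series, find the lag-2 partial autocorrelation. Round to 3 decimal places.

φ_{22} = (r_2 − r_1²) / (1 − r_1²)
r_1² = (-0.104)² = 0.010816
Numerator = -0.279 − 0.0108 = -0.2898; denominator = 1 − 0.0108 = 0.9892
φ_{22} = -0.2898 / 0.9892 = -0.293

-0.293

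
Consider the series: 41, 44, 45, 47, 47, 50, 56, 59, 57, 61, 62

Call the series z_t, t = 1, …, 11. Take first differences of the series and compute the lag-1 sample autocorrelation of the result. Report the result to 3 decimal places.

First differences Δz: 3, 1, 2, 0, 3, 6, 3, -2, 4, 1
Mean of differences = 2.1000
Numerator Σ(Δz_t−Δz̄)(Δz_{t+1}−Δz̄) = -9.1100
Denominator Σ(Δz_t−Δz̄)² = 44.9000
r_1(Δz) = -9.1100 / 44.9000 = -0.203

-0.203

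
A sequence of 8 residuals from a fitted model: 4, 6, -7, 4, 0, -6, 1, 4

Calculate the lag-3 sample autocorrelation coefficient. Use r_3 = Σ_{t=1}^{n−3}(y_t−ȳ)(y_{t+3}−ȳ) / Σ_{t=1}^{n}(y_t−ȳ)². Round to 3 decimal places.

0.346

Mean ȳ = (4 + 6 − 7 + 4 + 0 − 6 + 1 + 4)/8 = 0.7500
Deviations from mean: 3.2500, 5.2500, -7.7500, 3.2500, -0.7500, -6.7500, 0.2500, 3.2500
Σ(y_t−ȳ)(y_{t+3}−ȳ) = (10.5625) + (-3.9375) + (52.3125) + (0.8125) + (-2.4375) = 57.3125
Denominator Σ(y_t−ȳ)² = 165.5000
r_3 = 57.3125 / 165.5000 = 0.346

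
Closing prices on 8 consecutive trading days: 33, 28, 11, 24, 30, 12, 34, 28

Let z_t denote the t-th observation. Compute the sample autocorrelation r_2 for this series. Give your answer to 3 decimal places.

-0.300

Mean z̄ = (33 + 28 + 11 + 24 + 30 + 12 + 34 + 28)/8 = 25.0000
Σ(z_t−z̄)(z_{t+2}−z̄) = (-112.0000) + (-3.0000) + (-70.0000) + (13.0000) + (45.0000) + (-39.0000) = -166.0000
Denominator Σ(z_t−z̄)² = 554.0000
r_2 = -166.0000 / 554.0000 = -0.300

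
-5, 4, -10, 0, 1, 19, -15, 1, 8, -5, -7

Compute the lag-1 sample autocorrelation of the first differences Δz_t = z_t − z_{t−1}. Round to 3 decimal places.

First differences Δz: 9, -14, 10, 1, 18, -34, 16, 7, -13, -2
Mean of differences = -0.2000
Numerator Σ(Δz_t−Δz̄)(Δz_{t+1}−Δz̄) = -1348.8400
Denominator Σ(Δz_t−Δz̄)² = 2335.6000
r_1(Δz) = -1348.8400 / 2335.6000 = -0.578

-0.578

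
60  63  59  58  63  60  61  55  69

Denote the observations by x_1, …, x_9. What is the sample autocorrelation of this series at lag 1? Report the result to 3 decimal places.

-0.463

Mean x̄ = (60 + 63 + 59 + 58 + 63 + 60 + 61 + 55 + 69)/9 = 60.8889
Numerator Σ_{t=1}^{8}(x_t−x̄)(x_{t+1}−x̄) = -56.9012
Denominator Σ(x_t−x̄)² = 122.8889
r_1 = -56.9012 / 122.8889 = -0.463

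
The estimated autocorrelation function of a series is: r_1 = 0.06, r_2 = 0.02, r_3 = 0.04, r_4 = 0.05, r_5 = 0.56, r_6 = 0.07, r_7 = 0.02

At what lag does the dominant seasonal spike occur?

5

The largest autocorrelation is r_5 = 0.56; the remaining lags stay at or below 0.07.
The dominant spike at lag 5 indicates a seasonal period of 5.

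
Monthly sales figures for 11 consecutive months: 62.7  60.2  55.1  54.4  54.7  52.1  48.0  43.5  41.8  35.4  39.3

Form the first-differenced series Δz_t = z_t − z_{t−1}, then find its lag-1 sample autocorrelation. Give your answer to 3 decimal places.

First differences Δz: -2.5, -5.1, -0.7, 0.3, -2.6, -4.1, -4.5, -1.7, -6.4, 3.9
Mean of differences = -2.3400
Numerator Σ(Δz_t−Δz̄)(Δz_{t+1}−Δz̄) = -25.4976
Denominator Σ(Δz_t−Δz̄)² = 80.9640
r_1(Δz) = -25.4976 / 80.9640 = -0.315

-0.315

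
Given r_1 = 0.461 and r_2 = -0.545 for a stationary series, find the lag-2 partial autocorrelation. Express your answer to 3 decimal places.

-0.962

φ_{22} = (r_2 − r_1²) / (1 − r_1²)
r_1² = (0.461)² = 0.212521
Numerator = -0.545 − 0.2125 = -0.7575; denominator = 1 − 0.2125 = 0.7875
φ_{22} = -0.7575 / 0.7875 = -0.962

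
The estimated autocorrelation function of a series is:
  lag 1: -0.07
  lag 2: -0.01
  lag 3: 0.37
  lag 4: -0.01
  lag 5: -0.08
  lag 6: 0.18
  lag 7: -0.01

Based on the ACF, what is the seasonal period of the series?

The largest autocorrelation is r_3 = 0.37, with a weaker echo at lag 6 (0.18); the remaining lags stay at or below -0.01.
The dominant spike at lag 3 indicates a seasonal period of 3.

3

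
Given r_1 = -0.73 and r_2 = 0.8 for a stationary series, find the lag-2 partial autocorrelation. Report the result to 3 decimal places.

φ_{22} = (r_2 − r_1²) / (1 − r_1²)
r_1² = (-0.73)² = 0.5329
Numerator = 0.8 − 0.5329 = 0.2671; denominator = 1 − 0.5329 = 0.4671
φ_{22} = 0.2671 / 0.4671 = 0.572

0.572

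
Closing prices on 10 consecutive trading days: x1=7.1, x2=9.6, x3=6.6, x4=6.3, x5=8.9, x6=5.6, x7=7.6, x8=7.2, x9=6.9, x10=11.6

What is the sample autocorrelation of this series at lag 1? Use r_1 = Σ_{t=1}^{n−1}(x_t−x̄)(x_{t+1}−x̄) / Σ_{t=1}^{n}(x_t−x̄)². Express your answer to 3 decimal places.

-0.283

Mean x̄ = (7.1 + 9.6 + 6.6 + 6.3 + 8.9 + 5.6 + 7.6 + 7.2 + 6.9 + 11.6)/10 = 7.7400
Numerator Σ_{t=1}^{9}(x_t−x̄)(x_{t+1}−x̄) = -8.2356
Denominator Σ(x_t−x̄)² = 29.0840
r_1 = -8.2356 / 29.0840 = -0.283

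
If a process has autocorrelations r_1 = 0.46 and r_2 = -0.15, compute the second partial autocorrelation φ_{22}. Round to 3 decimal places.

-0.459

φ_{22} = (r_2 − r_1²) / (1 − r_1²)
r_1² = (0.46)² = 0.2116
Numerator = -0.15 − 0.2116 = -0.3616; denominator = 1 − 0.2116 = 0.7884
φ_{22} = -0.3616 / 0.7884 = -0.459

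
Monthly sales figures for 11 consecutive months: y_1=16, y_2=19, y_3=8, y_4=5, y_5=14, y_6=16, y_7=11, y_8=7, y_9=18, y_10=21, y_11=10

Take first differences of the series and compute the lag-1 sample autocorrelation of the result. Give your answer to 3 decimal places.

First differences Δy: 3, -11, -3, 9, 2, -5, -4, 11, 3, -11
Mean of differences = -0.6000
Numerator Σ(Δy_t−Δȳ)(Δy_{t+1}−Δȳ) = -42.1600
Denominator Σ(Δy_t−Δȳ)² = 512.4000
r_1(Δy) = -42.1600 / 512.4000 = -0.082

-0.082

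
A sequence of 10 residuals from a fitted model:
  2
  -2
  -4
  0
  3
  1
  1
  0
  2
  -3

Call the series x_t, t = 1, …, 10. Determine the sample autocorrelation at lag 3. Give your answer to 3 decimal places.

-0.229

Mean x̄ = (2 − 2 − 4 + 0 + 3 + 1 + 1 + 0 + 2 − 3)/10 = 0.0000
Σ(x_t−x̄)(x_{t+3}−x̄) = (0.0000) + (-6.0000) + (-4.0000) + (0.0000) + (0.0000) + (2.0000) + (-3.0000) = -11.0000
Denominator Σ(x_t−x̄)² = 48.0000
r_3 = -11.0000 / 48.0000 = -0.229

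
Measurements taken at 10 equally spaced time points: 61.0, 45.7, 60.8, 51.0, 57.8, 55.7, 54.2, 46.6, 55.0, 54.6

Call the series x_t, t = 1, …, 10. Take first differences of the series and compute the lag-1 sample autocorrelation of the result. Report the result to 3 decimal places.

-0.689

First differences Δx: -15.3, 15.1, -9.8, 6.8, -2.1, -1.5, -7.6, 8.4, -0.4
Mean of differences = -0.7111
Numerator Σ(Δx_t−Δx̄)(Δx_{t+1}−Δx̄) = -506.4723
Denominator Σ(Δx_t−Δx̄)² = 734.9689
r_1(Δx) = -506.4723 / 734.9689 = -0.689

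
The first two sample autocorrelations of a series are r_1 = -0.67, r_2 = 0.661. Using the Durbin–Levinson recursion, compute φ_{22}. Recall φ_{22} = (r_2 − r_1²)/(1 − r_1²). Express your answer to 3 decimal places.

φ_{22} = (r_2 − r_1²) / (1 − r_1²)
r_1² = (-0.67)² = 0.4489
Numerator = 0.661 − 0.4489 = 0.2121; denominator = 1 − 0.4489 = 0.5511
φ_{22} = 0.2121 / 0.5511 = 0.385

0.385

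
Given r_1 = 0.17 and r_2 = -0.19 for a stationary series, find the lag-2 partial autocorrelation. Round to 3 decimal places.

-0.225

φ_{22} = (r_2 − r_1²) / (1 − r_1²)
r_1² = (0.17)² = 0.0289
Numerator = -0.19 − 0.0289 = -0.2189; denominator = 1 − 0.0289 = 0.9711
φ_{22} = -0.2189 / 0.9711 = -0.225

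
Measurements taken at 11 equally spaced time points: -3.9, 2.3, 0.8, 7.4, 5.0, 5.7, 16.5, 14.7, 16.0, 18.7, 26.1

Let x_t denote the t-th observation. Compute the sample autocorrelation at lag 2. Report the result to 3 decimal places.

0.399

Mean x̄ = (-3.9 + 2.3 + 0.8 + 7.4 + 5.0 + 5.7 + 16.5 + 14.7 + 16.0 + 18.7 + 26.1)/11 = 9.9364
Numerator Σ_{t=1}^{9}(x_t−x̄)(x_{t+2}−x̄) = 328.6037
Denominator Σ(x_t−x̄)² = 822.5855
r_2 = 328.6037 / 822.5855 = 0.399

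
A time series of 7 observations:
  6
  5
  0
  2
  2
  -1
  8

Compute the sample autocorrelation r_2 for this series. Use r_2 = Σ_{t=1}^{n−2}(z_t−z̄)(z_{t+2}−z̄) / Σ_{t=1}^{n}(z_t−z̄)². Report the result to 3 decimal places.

-0.128

Mean z̄ = (6 + 5 + 0 + 2 + 2 − 1 + 8)/7 = 3.1429
Deviations from mean: 2.8571, 1.8571, -3.1429, -1.1429, -1.1429, -4.1429, 4.8571
Σ(z_t−z̄)(z_{t+2}−z̄) = (-8.9796) + (-2.1224) + (3.5918) + (4.7347) + (-5.5510) = -8.3265
Denominator Σ(z_t−z̄)² = 64.8571
r_2 = -8.3265 / 64.8571 = -0.128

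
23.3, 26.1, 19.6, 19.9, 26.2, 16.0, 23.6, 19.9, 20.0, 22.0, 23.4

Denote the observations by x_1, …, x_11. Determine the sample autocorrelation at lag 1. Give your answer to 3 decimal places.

Mean x̄ = (23.3 + 26.1 + 19.6 + 19.9 + 26.2 + 16.0 + 23.6 + 19.9 + 20.0 + 22.0 + 23.4)/11 = 21.8182
Numerator Σ_{t=1}^{10}(x_t−x̄)(x_{t+1}−x̄) = -43.1376
Denominator Σ(x_t−x̄)² = 94.8764
r_1 = -43.1376 / 94.8764 = -0.455

-0.455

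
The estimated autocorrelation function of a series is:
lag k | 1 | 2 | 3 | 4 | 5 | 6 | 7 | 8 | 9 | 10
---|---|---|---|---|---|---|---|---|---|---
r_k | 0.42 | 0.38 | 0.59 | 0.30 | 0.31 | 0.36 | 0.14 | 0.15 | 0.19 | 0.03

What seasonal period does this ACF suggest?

The largest autocorrelation is r_3 = 0.59; the remaining lags stay at or below 0.42. The elevated value at lag 1 (0.42), dropping to 0.38 at lag 2, reflects decaying short-term dependence rather than seasonality.
The dominant spike at lag 3 indicates a seasonal period of 3.

3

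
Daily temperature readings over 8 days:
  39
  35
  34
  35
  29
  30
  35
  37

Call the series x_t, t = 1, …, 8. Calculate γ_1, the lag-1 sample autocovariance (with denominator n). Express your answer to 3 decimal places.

Mean x̄ = (39 + 35 + 34 + 35 + 29 + 30 + 35 + 37)/8 = 34.2500
Deviations: 4.7500, 0.7500, -0.2500, 0.7500, -5.2500, -4.2500, 0.7500, 2.7500
Σ_{t=1}^{7}(x_t−x̄)(x_{t+1}−x̄) = 20.4375
γ_1 = 20.4375 / 8 = 2.555

2.555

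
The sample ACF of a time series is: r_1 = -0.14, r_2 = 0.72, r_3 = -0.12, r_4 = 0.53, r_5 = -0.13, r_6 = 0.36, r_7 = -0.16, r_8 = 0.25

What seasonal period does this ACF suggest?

The largest autocorrelation is r_2 = 0.72, with weaker echoes at lags 4 (0.53), 6 (0.36) and 8 (0.25); the remaining lags stay at or below -0.12.
The dominant spike at lag 2 indicates a seasonal period of 2.

2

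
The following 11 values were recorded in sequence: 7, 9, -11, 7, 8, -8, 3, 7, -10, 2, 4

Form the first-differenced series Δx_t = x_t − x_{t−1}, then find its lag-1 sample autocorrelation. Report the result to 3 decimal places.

First differences Δx: 2, -20, 18, 1, -16, 11, 4, -17, 12, 2
Mean of differences = -0.3000
Numerator Σ(Δx_t−Δx̄)(Δx_{t+1}−Δx̄) = -780.1900
Denominator Σ(Δx_t−Δx̄)² = 1558.1000
r_1(Δx) = -780.1900 / 1558.1000 = -0.501

-0.501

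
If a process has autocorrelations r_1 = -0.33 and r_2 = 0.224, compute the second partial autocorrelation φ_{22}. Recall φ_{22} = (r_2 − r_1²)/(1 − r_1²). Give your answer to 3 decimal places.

0.129

φ_{22} = (r_2 − r_1²) / (1 − r_1²)
r_1² = (-0.33)² = 0.1089
Numerator = 0.224 − 0.1089 = 0.1151; denominator = 1 − 0.1089 = 0.8911
φ_{22} = 0.1151 / 0.8911 = 0.129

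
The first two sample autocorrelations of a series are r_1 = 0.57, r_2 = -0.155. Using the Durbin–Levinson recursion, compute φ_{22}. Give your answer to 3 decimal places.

-0.711

φ_{22} = (r_2 − r_1²) / (1 − r_1²)
r_1² = (0.57)² = 0.3249
Numerator = -0.155 − 0.3249 = -0.4799; denominator = 1 − 0.3249 = 0.6751
φ_{22} = -0.4799 / 0.6751 = -0.711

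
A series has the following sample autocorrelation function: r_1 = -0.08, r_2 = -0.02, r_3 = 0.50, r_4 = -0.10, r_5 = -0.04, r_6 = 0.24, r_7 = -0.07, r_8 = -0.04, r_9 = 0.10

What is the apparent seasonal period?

The largest autocorrelation is r_3 = 0.50, with a weaker echo at lag 6 (0.24); the remaining lags stay at or below 0.10.
The dominant spike at lag 3 indicates a seasonal period of 3.

3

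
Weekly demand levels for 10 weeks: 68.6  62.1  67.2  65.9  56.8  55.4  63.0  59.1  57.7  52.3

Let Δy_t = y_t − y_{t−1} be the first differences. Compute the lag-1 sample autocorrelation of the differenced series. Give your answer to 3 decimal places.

-0.234

First differences Δy: -6.5, 5.1, -1.3, -9.1, -1.4, 7.6, -3.9, -1.4, -5.4
Mean of differences = -1.8111
Numerator Σ(Δy_t−Δȳ)(Δy_{t+1}−Δȳ) = -53.7190
Denominator Σ(Δy_t−Δȳ)² = 229.2889
r_1(Δy) = -53.7190 / 229.2889 = -0.234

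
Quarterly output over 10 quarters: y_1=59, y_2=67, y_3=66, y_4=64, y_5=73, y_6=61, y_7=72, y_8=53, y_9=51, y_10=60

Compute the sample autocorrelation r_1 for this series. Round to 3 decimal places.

0.080

Mean ȳ = (59 + 67 + 66 + 64 + 73 + 61 + 72 + 53 + 51 + 60)/10 = 62.6000
Numerator Σ_{t=1}^{9}(y_t−ȳ)(y_{t+1}−ȳ) = 38.0400
Denominator Σ(y_t−ȳ)² = 478.4000
r_1 = 38.0400 / 478.4000 = 0.080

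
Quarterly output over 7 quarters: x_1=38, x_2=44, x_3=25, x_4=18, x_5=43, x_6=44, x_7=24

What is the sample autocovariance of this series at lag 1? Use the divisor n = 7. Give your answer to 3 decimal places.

Mean x̄ = (38 + 44 + 25 + 18 + 43 + 44 + 24)/7 = 33.7143
Σ_{t=1}^{6}(x_t−x̄)(x_{t+1}−x̄) = -58.9388
γ_1 = -58.9388 / 7 = -8.420

-8.420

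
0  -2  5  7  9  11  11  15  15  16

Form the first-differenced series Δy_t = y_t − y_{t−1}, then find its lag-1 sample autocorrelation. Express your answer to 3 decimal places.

First differences Δy: -2, 7, 2, 2, 2, 0, 4, 0, 1
Mean of differences = 1.7778
Numerator Σ(Δy_t−Δȳ)(Δy_{t+1}−Δȳ) = -25.3827
Denominator Σ(Δy_t−Δȳ)² = 53.5556
r_1(Δy) = -25.3827 / 53.5556 = -0.474

-0.474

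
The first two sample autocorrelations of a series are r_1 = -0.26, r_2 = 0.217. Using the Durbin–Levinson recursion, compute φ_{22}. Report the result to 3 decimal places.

0.160

φ_{22} = (r_2 − r_1²) / (1 − r_1²)
r_1² = (-0.26)² = 0.0676
Numerator = 0.217 − 0.0676 = 0.1494; denominator = 1 − 0.0676 = 0.9324
φ_{22} = 0.1494 / 0.9324 = 0.160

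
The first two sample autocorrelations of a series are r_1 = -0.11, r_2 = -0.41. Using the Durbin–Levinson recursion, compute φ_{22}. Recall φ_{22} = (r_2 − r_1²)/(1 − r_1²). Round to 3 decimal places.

φ_{22} = (r_2 − r_1²) / (1 − r_1²)
r_1² = (-0.11)² = 0.0121
Numerator = -0.41 − 0.0121 = -0.4221; denominator = 1 − 0.0121 = 0.9879
φ_{22} = -0.4221 / 0.9879 = -0.427

-0.427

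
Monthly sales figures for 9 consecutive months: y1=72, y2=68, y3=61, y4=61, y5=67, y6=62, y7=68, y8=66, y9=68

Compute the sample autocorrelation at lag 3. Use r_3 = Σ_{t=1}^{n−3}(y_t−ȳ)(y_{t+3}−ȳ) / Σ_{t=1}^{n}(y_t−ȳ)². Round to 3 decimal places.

-0.234

Mean ȳ = (72 + 68 + 61 + 61 + 67 + 62 + 68 + 66 + 68)/9 = 65.8889
Σ(y_t−ȳ)(y_{t+3}−ȳ) = (-29.8765) + (2.3457) + (19.0123) + (-10.3210) + (0.1235) + (-8.2099) = -26.9259
Denominator Σ(y_t−ȳ)² = 114.8889
r_3 = -26.9259 / 114.8889 = -0.234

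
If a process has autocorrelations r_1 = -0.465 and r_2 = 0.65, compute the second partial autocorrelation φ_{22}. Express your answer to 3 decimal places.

0.553

φ_{22} = (r_2 − r_1²) / (1 − r_1²)
r_1² = (-0.465)² = 0.216225
Numerator = 0.65 − 0.2162 = 0.4338; denominator = 1 − 0.2162 = 0.7838
φ_{22} = 0.4338 / 0.7838 = 0.553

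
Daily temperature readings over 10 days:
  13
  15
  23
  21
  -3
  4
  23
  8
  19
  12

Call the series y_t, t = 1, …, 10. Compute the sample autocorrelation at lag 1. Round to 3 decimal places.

Mean ȳ = (13 + 15 + 23 + 21 − 3 + 4 + 23 + 8 + 19 + 12)/10 = 13.5000
Numerator Σ_{t=1}^{9}(y_t−ȳ)(y_{t+1}−ȳ) = -63.2500
Denominator Σ(y_t−ȳ)² = 664.5000
r_1 = -63.2500 / 664.5000 = -0.095

-0.095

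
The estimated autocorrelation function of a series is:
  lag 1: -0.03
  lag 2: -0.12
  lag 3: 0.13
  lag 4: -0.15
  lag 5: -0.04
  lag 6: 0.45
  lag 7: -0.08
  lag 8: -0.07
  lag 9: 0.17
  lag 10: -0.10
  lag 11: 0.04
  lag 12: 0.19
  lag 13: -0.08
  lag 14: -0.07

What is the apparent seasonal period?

The largest autocorrelation is r_6 = 0.45, with a weaker echo at lag 12 (0.19); the remaining lags stay at or below 0.17.
The dominant spike at lag 6 indicates a seasonal period of 6.

6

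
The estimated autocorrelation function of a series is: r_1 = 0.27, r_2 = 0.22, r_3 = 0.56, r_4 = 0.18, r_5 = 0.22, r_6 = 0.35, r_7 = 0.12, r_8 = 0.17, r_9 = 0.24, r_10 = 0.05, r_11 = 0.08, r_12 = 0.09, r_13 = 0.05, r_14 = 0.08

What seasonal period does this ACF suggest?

3

The largest autocorrelation is r_3 = 0.56, with a weaker echo at lag 6 (0.35); the remaining lags stay at or below 0.27. The elevated value at lag 1 (0.27), dropping to 0.22 at lag 2, reflects decaying short-term dependence rather than seasonality.
The dominant spike at lag 3 indicates a seasonal period of 3.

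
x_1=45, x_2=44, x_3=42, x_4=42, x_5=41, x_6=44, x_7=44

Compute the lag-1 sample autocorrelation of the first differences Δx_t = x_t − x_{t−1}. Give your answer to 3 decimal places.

First differences Δx: -1, -2, 0, -1, 3, 0
Mean of differences = -0.1667
Numerator Σ(Δx_t−Δx̄)(Δx_{t+1}−Δx̄) = -1.0278
Denominator Σ(Δx_t−Δx̄)² = 14.8333
r_1(Δx) = -1.0278 / 14.8333 = -0.069

-0.069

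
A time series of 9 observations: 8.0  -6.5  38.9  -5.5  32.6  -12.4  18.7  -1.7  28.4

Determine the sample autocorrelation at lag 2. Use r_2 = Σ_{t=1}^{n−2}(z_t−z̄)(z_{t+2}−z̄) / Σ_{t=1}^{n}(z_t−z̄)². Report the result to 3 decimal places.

0.616

Mean z̄ = (8.0 − 6.5 + 38.9 − 5.5 + 32.6 − 12.4 + 18.7 − 1.7 + 28.4)/9 = 11.1667
Σ(z_t−z̄)(z_{t+2}−z̄) = (-87.8222) + (294.4444) + (594.4178) + (392.7778) + (161.4644) + (303.2244) + (129.8244) = 1788.3311
Denominator Σ(z_t−z̄)² = 2903.1200
r_2 = 1788.3311 / 2903.1200 = 0.616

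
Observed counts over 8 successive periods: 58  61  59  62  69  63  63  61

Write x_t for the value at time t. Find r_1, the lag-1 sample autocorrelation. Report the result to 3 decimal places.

Mean x̄ = (58 + 61 + 59 + 62 + 69 + 63 + 63 + 61)/8 = 62.0000
Deviations from mean: -4.0000, -1.0000, -3.0000, 0.0000, 7.0000, 1.0000, 1.0000, -1.0000
Numerator Σ_{t=1}^{7}(x_t−x̄)(x_{t+1}−x̄) = 14.0000
Denominator Σ(x_t−x̄)² = 78.0000
r_1 = 14.0000 / 78.0000 = 0.179

0.179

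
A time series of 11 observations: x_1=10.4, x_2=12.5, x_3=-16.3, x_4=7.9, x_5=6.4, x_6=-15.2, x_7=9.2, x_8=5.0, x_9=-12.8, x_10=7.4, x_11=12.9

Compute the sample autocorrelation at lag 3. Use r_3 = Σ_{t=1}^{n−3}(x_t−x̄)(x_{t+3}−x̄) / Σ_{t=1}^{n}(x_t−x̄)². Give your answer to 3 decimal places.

0.612

Mean x̄ = (10.4 + 12.5 − 16.3 + 7.9 + 6.4 − 15.2 + 9.2 + 5.0 − 12.8 + 7.4 + 12.9)/11 = 2.4909
Numerator Σ_{t=1}^{8}(x_t−x̄)(x_{t+3}−x̄) = 789.9970
Denominator Σ(x_t−x̄)² = 1290.9091
r_3 = 789.9970 / 1290.9091 = 0.612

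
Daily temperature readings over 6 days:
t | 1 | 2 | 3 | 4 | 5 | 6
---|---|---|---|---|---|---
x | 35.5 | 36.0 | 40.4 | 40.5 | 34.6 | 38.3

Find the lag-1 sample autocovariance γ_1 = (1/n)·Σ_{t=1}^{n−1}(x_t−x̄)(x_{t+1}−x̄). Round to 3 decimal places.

Mean x̄ = (35.5 + 36.0 + 40.4 + 40.5 + 34.6 + 38.3)/6 = 37.5500
Deviations: -2.0500, -1.5500, 2.8500, 2.9500, -2.9500, 0.7500
Σ_{t=1}^{5}(x_t−x̄)(x_{t+1}−x̄) = -3.7475
γ_1 = -3.7475 / 6 = -0.625

-0.625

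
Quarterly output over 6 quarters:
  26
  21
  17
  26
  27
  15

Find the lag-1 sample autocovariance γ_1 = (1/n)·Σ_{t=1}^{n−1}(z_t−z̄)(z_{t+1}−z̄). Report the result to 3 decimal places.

Mean z̄ = (26 + 21 + 17 + 26 + 27 + 15)/6 = 22.0000
Deviations: 4.0000, -1.0000, -5.0000, 4.0000, 5.0000, -7.0000
Σ_{t=1}^{5}(z_t−z̄)(z_{t+1}−z̄) = -34.0000
γ_1 = -34.0000 / 6 = -5.667

-5.667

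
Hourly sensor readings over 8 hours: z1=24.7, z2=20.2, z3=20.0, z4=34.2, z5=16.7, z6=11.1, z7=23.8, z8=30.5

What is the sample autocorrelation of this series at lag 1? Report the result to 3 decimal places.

-0.087

Mean z̄ = (24.7 + 20.2 + 20.0 + 34.2 + 16.7 + 11.1 + 23.8 + 30.5)/8 = 22.6500
Deviations from mean: 2.0500, -2.4500, -2.6500, 11.5500, -5.9500, -11.5500, 1.1500, 7.8500
Numerator Σ_{t=1}^{7}(z_t−z̄)(z_{t+1}−z̄) = -33.3925
Denominator Σ(z_t−z̄)² = 382.3800
r_1 = -33.3925 / 382.3800 = -0.087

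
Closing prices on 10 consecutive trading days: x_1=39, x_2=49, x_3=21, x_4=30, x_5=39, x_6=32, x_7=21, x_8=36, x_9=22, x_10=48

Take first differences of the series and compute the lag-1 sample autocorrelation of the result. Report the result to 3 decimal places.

-0.499

First differences Δx: 10, -28, 9, 9, -7, -11, 15, -14, 26
Mean of differences = 1.0000
Numerator Σ(Δx_t−Δx̄)(Δx_{t+1}−Δx̄) = -1150.0000
Denominator Σ(Δx_t−Δx̄)² = 2304.0000
r_1(Δx) = -1150.0000 / 2304.0000 = -0.499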